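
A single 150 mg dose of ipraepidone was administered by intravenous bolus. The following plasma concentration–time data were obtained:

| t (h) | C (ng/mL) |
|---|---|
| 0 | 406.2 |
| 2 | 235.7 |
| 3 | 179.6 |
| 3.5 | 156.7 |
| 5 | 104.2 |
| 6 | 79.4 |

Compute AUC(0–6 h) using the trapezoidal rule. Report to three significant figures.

Trapezoidal AUC_0→6:
  [0→2]: (406.2+235.7)/2 × 2 = 641.9
  [2→3]: (235.7+179.6)/2 × 1 = 207.65
  [3→3.5]: (179.6+156.7)/2 × 0.5 = 84.075
  [3.5→5]: (156.7+104.2)/2 × 1.5 = 195.675
  [5→6]: (104.2+79.4)/2 × 1 = 91.8
  Sum = 1221.1 ng/mL·h

AUC = 1220 ng/mL·h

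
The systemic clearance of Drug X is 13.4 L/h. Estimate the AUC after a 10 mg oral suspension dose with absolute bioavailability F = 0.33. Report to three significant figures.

AUC_0→∞ = F × Dose / CL
        = 0.33 × 10 / 13.4 = 0.246269 mg/L·h

AUC = 0.246 mg/L·h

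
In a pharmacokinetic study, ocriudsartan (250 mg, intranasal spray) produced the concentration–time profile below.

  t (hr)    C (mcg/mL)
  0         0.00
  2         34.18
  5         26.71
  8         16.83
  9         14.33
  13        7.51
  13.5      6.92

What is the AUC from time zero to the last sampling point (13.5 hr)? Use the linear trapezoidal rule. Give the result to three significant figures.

AUC = 254 mcg/mL·hr

Trapezoidal AUC_0→13.5:
  [0→2]: (0.00+34.18)/2 × 2 = 34.18
  [2→5]: (34.18+26.71)/2 × 3 = 91.335
  [5→8]: (26.71+16.83)/2 × 3 = 65.31
  [8→9]: (16.83+14.33)/2 × 1 = 15.58
  [9→13]: (14.33+7.51)/2 × 4 = 43.68
  [13→13.5]: (7.51+6.92)/2 × 0.5 = 3.6075
  Sum = 253.6925 mcg/mL·hr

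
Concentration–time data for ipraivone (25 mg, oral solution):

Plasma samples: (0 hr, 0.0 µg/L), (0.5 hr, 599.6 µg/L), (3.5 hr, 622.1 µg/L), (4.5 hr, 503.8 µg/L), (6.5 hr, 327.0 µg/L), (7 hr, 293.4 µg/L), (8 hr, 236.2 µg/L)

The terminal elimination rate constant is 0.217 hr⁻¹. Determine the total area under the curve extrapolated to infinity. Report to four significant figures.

Trapezoidal AUC_0→8:
  [0→0.5]: (0.0+599.6)/2 × 0.5 = 149.9
  [0.5→3.5]: (599.6+622.1)/2 × 3 = 1832.55
  [3.5→4.5]: (622.1+503.8)/2 × 1 = 562.95
  [4.5→6.5]: (503.8+327.0)/2 × 2 = 830.8
  [6.5→7]: (327.0+293.4)/2 × 0.5 = 155.1
  [7→8]: (293.4+236.2)/2 × 1 = 264.8
  Sum = 3796.1 µg/L·hr
Extrapolated tail: C_last / k_e = 236.2 / 0.217 = 1088.479
AUC_0→∞ = 3796.1 + 1088.479 = 4884.579 µg/L·hr

AUC = 4885 µg/L·hr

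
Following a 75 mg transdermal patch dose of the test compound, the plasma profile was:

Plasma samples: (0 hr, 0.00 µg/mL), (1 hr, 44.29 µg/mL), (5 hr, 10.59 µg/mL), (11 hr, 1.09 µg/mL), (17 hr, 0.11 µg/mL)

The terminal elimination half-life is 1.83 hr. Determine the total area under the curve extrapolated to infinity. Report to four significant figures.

Trapezoidal AUC_0→17:
  [0→1]: (0.00+44.29)/2 × 1 = 22.145
  [1→5]: (44.29+10.59)/2 × 4 = 109.76
  [5→11]: (10.59+1.09)/2 × 6 = 35.04
  [11→17]: (1.09+0.11)/2 × 6 = 3.6
  Sum = 170.545 µg/mL·hr
k_e = ln2 / t½ = 0.693147 / 1.83 = 0.3788 hr^-1
Extrapolated tail: C_last / k_e = 0.11 / 0.3788 = 0.290
AUC_0→∞ = 170.545 + 0.290 = 170.835 µg/mL·hr

AUC = 170.8 µg/mL·hr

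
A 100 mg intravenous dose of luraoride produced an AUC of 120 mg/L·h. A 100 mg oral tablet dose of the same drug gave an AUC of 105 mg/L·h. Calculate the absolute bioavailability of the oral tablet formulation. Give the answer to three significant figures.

F = (AUC_ev / D_ev) / (AUC_iv / D_iv)
  = (105/100) / (120/100)
  = 1.05 / 1.2 = 0.8750

F = 0.875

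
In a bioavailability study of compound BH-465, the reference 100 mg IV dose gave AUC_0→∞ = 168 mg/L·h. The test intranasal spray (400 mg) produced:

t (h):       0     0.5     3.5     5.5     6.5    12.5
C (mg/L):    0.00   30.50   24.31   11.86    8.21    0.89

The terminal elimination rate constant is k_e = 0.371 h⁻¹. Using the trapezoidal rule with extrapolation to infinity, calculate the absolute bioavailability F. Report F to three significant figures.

F = 0.247

Trapezoidal AUC_0→12.5 (intranasal spray):
  [0→0.5]: (0.00+30.50)/2 × 0.5 = 7.625
  [0.5→3.5]: (30.50+24.31)/2 × 3 = 82.215
  [3.5→5.5]: (24.31+11.86)/2 × 2 = 36.17
  [5.5→6.5]: (11.86+8.21)/2 × 1 = 10.035
  [6.5→12.5]: (8.21+0.89)/2 × 6 = 27.3
  Sum = 163.345 mg/L·h
Tail: C_last/k_e = 0.89/0.371 = 2.399
AUC_0→∞ (intranasal spray) = 163.345 + 2.399 = 165.744 mg/L·h
F = (AUC_ev/D_ev)/(AUC_iv/D_iv) = (165.744/400)/(168/100) = 0.41436/1.68 = 0.2466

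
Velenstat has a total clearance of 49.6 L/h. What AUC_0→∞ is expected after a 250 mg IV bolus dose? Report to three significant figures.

AUC_0→∞ = Dose_iv / CL
        = 250 / 49.6 = 5.04032 mg/L·h

AUC = 5.04 mg/L·h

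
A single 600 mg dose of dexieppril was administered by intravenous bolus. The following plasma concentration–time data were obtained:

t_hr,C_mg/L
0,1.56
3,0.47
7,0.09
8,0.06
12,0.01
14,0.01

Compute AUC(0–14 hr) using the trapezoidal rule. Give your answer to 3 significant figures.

Trapezoidal AUC_0→14:
  [0→3]: (1.56+0.47)/2 × 3 = 3.045
  [3→7]: (0.47+0.09)/2 × 4 = 1.12
  [7→8]: (0.09+0.06)/2 × 1 = 0.075
  [8→12]: (0.06+0.01)/2 × 4 = 0.14
  [12→14]: (0.01+0.01)/2 × 2 = 0.02
  Sum = 4.4 mg/L·hr

AUC = 4.40 mg/L·hr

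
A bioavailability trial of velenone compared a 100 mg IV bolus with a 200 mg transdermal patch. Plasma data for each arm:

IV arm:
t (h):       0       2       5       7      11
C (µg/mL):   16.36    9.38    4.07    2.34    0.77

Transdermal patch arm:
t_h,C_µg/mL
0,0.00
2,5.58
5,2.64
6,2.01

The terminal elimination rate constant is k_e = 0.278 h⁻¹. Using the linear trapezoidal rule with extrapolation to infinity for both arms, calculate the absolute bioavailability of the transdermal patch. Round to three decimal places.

F = 0.224

Trapezoidal AUC_0→11 (IV):
  [0→2]: (16.36+9.38)/2 × 2 = 25.74
  [2→5]: (9.38+4.07)/2 × 3 = 20.175
  [5→7]: (4.07+2.34)/2 × 2 = 6.41
  [7→11]: (2.34+0.77)/2 × 4 = 6.22
  Sum = 58.545 µg/mL·h
IV tail: 0.77/0.278 = 2.770; AUC_iv,0→∞ = 58.545 + 2.770 = 61.315 µg/mL·h
Trapezoidal AUC_0→6 (transdermal patch):
  [0→2]: (0.00+5.58)/2 × 2 = 5.58
  [2→5]: (5.58+2.64)/2 × 3 = 12.33
  [5→6]: (2.64+2.01)/2 × 1 = 2.325
  Sum = 20.235 µg/mL·h
transdermal patch tail: 2.01/0.278 = 7.230; AUC_ev,0→∞ = 20.235 + 7.230 = 27.465 µg/mL·h
F = (AUC_ev/D_ev)/(AUC_iv/D_iv) = (27.465/200)/(61.315/100) = 0.137325/0.61315 = 0.2240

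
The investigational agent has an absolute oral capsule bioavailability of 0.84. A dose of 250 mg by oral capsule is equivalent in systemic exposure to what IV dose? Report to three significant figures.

Systemic exposure from an extravascular dose = F × D_ev, so the equivalent IV dose is F × D_ev.
D_iv = F × D_ev = 0.84 × 250 = 210 mg

D_iv = 210 mg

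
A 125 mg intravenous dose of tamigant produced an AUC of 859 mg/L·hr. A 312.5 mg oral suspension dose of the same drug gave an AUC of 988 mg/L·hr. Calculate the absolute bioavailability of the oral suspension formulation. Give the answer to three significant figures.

F = 0.460

F = (AUC_ev / D_ev) / (AUC_iv / D_iv)
  = (988/312.5) / (859/125)
  = 3.1616 / 6.872 = 0.4601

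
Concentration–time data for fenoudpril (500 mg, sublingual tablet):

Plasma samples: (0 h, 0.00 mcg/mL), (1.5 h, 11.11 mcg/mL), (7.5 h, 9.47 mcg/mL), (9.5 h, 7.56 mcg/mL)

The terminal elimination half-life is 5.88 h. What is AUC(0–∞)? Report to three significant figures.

Trapezoidal AUC_0→9.5:
  [0→1.5]: (0.00+11.11)/2 × 1.5 = 8.3325
  [1.5→7.5]: (11.11+9.47)/2 × 6 = 61.74
  [7.5→9.5]: (9.47+7.56)/2 × 2 = 17.03
  Sum = 87.1025 mcg/mL·h
k_e = ln2 / t½ = 0.693147 / 5.88 = 0.1179 h^-1
Extrapolated tail: C_last / k_e = 7.56 / 0.1179 = 64.122
AUC_0→∞ = 87.1025 + 64.122 = 151.2245 mcg/mL·h

AUC = 151 mcg/mL·h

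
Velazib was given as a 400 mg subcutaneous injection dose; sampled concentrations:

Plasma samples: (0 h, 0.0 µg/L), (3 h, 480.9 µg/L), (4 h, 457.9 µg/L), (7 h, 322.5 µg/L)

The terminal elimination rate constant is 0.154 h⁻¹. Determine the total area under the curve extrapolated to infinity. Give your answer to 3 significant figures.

Trapezoidal AUC_0→7:
  [0→3]: (0.0+480.9)/2 × 3 = 721.35
  [3→4]: (480.9+457.9)/2 × 1 = 469.4
  [4→7]: (457.9+322.5)/2 × 3 = 1170.6
  Sum = 2361.35 µg/L·h
Extrapolated tail: C_last / k_e = 322.5 / 0.154 = 2094.156
AUC_0→∞ = 2361.35 + 2094.156 = 4455.506 µg/L·h

AUC = 4460 µg/L·h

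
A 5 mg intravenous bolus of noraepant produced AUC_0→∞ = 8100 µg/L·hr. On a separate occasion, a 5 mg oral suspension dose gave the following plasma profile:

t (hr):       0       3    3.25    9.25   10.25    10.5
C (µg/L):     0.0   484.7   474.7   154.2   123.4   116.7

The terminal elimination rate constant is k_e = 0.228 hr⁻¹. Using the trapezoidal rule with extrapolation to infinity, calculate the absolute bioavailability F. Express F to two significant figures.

F = 0.42

Trapezoidal AUC_0→10.5 (oral suspension):
  [0→3]: (0.0+484.7)/2 × 3 = 727.05
  [3→3.25]: (484.7+474.7)/2 × 0.25 = 119.925
  [3.25→9.25]: (474.7+154.2)/2 × 6 = 1886.7
  [9.25→10.25]: (154.2+123.4)/2 × 1 = 138.8
  [10.25→10.5]: (123.4+116.7)/2 × 0.25 = 30.0125
  Sum = 2902.4875 µg/L·hr
Tail: C_last/k_e = 116.7/0.228 = 511.842
AUC_0→∞ (oral suspension) = 2902.4875 + 511.842 = 3414.3295 µg/L·hr
F = (AUC_ev/D_ev)/(AUC_iv/D_iv) = (3414.3295/5)/(8100/5) = 682.8659/1620 = 0.4215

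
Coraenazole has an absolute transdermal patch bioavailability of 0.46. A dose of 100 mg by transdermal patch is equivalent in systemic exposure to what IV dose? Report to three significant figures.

D_iv = 46.0 mg

Systemic exposure from an extravascular dose = F × D_ev, so the equivalent IV dose is F × D_ev.
D_iv = F × D_ev = 0.46 × 100 = 46 mg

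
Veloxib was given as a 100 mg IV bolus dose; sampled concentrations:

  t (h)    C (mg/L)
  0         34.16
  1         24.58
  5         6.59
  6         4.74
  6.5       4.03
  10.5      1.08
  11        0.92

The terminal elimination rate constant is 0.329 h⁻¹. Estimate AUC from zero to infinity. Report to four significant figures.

AUC = 113.1 mg/L·h

Trapezoidal AUC_0→11:
  [0→1]: (34.16+24.58)/2 × 1 = 29.37
  [1→5]: (24.58+6.59)/2 × 4 = 62.34
  [5→6]: (6.59+4.74)/2 × 1 = 5.665
  [6→6.5]: (4.74+4.03)/2 × 0.5 = 2.1925
  [6.5→10.5]: (4.03+1.08)/2 × 4 = 10.22
  [10.5→11]: (1.08+0.92)/2 × 0.5 = 0.5
  Sum = 110.2875 mg/L·h
Extrapolated tail: C_last / k_e = 0.92 / 0.329 = 2.796
AUC_0→∞ = 110.2875 + 2.796 = 113.0835 mg/L·h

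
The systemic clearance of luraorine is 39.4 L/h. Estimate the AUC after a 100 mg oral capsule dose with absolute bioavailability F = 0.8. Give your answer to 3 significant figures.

AUC_0→∞ = F × Dose / CL
        = 0.8 × 100 / 39.4 = 2.03046 mg/L·h

AUC = 2.03 mg/L·h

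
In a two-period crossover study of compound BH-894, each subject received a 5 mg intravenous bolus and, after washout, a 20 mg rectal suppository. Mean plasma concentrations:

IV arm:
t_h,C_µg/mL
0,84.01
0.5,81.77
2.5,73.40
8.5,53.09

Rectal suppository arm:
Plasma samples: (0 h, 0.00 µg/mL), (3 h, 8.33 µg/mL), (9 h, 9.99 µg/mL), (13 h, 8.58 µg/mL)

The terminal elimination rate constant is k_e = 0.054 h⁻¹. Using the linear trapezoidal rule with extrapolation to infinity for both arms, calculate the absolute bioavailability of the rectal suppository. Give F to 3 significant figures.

F = 0.0422

Trapezoidal AUC_0→8.5 (IV):
  [0→0.5]: (84.01+81.77)/2 × 0.5 = 41.445
  [0.5→2.5]: (81.77+73.40)/2 × 2 = 155.17
  [2.5→8.5]: (73.40+53.09)/2 × 6 = 379.47
  Sum = 576.085 µg/mL·h
IV tail: 53.09/0.054 = 983.148; AUC_iv,0→∞ = 576.085 + 983.148 = 1559.233 µg/mL·h
Trapezoidal AUC_0→13 (rectal suppository):
  [0→3]: (0.00+8.33)/2 × 3 = 12.495
  [3→9]: (8.33+9.99)/2 × 6 = 54.96
  [9→13]: (9.99+8.58)/2 × 4 = 37.14
  Sum = 104.595 µg/mL·h
rectal suppository tail: 8.58/0.054 = 158.889; AUC_ev,0→∞ = 104.595 + 158.889 = 263.484 µg/mL·h
F = (AUC_ev/D_ev)/(AUC_iv/D_iv) = (263.484/20)/(1559.233/5) = 13.1742/311.8466 = 0.0422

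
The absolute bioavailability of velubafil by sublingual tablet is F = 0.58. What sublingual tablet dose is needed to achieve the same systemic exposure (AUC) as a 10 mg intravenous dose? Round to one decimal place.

D_sublingual = 17.2 mg

For equal systemic exposure: F × D_ev = D_iv
D_ev = D_iv / F = 10 / 0.58 = 17.2414 mg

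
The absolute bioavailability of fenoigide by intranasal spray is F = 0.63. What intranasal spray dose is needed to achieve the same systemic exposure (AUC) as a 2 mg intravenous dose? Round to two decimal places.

For equal systemic exposure: F × D_ev = D_iv
D_ev = D_iv / F = 2 / 0.63 = 3.1746 mg

D_intranasal = 3.17 mg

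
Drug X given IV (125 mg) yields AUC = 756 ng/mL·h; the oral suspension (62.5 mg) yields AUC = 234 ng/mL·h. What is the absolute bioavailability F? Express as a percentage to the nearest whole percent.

F = (AUC_ev / D_ev) / (AUC_iv / D_iv)
  = (234/62.5) / (756/125)
  = 3.744 / 6.048 = 0.6190
  = 61.90%

F = 62%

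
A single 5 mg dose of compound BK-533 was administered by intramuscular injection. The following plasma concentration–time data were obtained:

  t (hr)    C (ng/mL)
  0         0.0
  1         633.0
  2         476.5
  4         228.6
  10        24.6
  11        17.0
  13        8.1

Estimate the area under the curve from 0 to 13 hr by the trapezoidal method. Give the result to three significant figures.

AUC = 2380 ng/mL·hr

Trapezoidal AUC_0→13:
  [0→1]: (0.0+633.0)/2 × 1 = 316.5
  [1→2]: (633.0+476.5)/2 × 1 = 554.75
  [2→4]: (476.5+228.6)/2 × 2 = 705.1
  [4→10]: (228.6+24.6)/2 × 6 = 759.6
  [10→11]: (24.6+17.0)/2 × 1 = 20.8
  [11→13]: (17.0+8.1)/2 × 2 = 25.1
  Sum = 2381.85 ng/mL·hr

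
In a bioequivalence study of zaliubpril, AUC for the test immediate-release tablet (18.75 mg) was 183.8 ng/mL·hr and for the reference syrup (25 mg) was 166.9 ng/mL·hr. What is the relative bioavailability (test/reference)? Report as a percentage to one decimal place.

F_rel = (AUC_test/D_test) / (AUC_ref/D_ref)
      = (183.8/18.75) / (166.9/25)
      = 9.80267 / 6.676 = 1.4683 = 146.83%

F_rel = 146.8%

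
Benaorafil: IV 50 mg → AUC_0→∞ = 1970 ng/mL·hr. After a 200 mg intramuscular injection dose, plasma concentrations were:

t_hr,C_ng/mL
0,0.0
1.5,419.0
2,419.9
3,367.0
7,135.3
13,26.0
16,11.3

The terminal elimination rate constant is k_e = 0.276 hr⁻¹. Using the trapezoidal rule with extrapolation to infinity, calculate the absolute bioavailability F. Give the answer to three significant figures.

Trapezoidal AUC_0→16 (intramuscular injection):
  [0→1.5]: (0.0+419.0)/2 × 1.5 = 314.25
  [1.5→2]: (419.0+419.9)/2 × 0.5 = 209.725
  [2→3]: (419.9+367.0)/2 × 1 = 393.45
  [3→7]: (367.0+135.3)/2 × 4 = 1004.6
  [7→13]: (135.3+26.0)/2 × 6 = 483.9
  [13→16]: (26.0+11.3)/2 × 3 = 55.95
  Sum = 2461.875 ng/mL·hr
Tail: C_last/k_e = 11.3/0.276 = 40.942
AUC_0→∞ (intramuscular injection) = 2461.875 + 40.942 = 2502.817 ng/mL·hr
F = (AUC_ev/D_ev)/(AUC_iv/D_iv) = (2502.817/200)/(1970/50) = 12.514085/39.4 = 0.3176

F = 0.318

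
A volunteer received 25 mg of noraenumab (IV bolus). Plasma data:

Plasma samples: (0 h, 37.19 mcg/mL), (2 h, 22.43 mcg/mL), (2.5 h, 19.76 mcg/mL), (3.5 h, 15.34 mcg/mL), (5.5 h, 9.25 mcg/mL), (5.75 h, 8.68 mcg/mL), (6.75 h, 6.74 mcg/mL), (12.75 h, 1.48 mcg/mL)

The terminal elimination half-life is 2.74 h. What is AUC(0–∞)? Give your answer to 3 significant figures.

AUC = 153 mcg/mL·h

Trapezoidal AUC_0→12.75:
  [0→2]: (37.19+22.43)/2 × 2 = 59.62
  [2→2.5]: (22.43+19.76)/2 × 0.5 = 10.5475
  [2.5→3.5]: (19.76+15.34)/2 × 1 = 17.55
  [3.5→5.5]: (15.34+9.25)/2 × 2 = 24.59
  [5.5→5.75]: (9.25+8.68)/2 × 0.25 = 2.24125
  [5.75→6.75]: (8.68+6.74)/2 × 1 = 7.71
  [6.75→12.75]: (6.74+1.48)/2 × 6 = 24.66
  Sum = 146.91875 mcg/mL·h
k_e = ln2 / t½ = 0.693147 / 2.74 = 0.2530 h^-1
Extrapolated tail: C_last / k_e = 1.48 / 0.253 = 5.850
AUC_0→∞ = 146.91875 + 5.850 = 152.76875 mcg/mL·h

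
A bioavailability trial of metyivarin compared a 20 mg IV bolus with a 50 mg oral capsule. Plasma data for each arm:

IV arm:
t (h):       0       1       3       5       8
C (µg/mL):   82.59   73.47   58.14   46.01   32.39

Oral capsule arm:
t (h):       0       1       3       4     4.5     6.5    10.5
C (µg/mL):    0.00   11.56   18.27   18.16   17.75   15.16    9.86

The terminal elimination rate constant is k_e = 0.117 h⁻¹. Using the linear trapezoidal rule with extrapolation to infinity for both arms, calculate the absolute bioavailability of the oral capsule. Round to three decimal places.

Trapezoidal AUC_0→8 (IV):
  [0→1]: (82.59+73.47)/2 × 1 = 78.03
  [1→3]: (73.47+58.14)/2 × 2 = 131.61
  [3→5]: (58.14+46.01)/2 × 2 = 104.15
  [5→8]: (46.01+32.39)/2 × 3 = 117.6
  Sum = 431.39 µg/mL·h
IV tail: 32.39/0.117 = 276.838; AUC_iv,0→∞ = 431.39 + 276.838 = 708.228 µg/mL·h
Trapezoidal AUC_0→10.5 (oral capsule):
  [0→1]: (0.00+11.56)/2 × 1 = 5.78
  [1→3]: (11.56+18.27)/2 × 2 = 29.83
  [3→4]: (18.27+18.16)/2 × 1 = 18.215
  [4→4.5]: (18.16+17.75)/2 × 0.5 = 8.9775
  [4.5→6.5]: (17.75+15.16)/2 × 2 = 32.91
  [6.5→10.5]: (15.16+9.86)/2 × 4 = 50.04
  Sum = 145.7525 µg/mL·h
oral capsule tail: 9.86/0.117 = 84.274; AUC_ev,0→∞ = 145.7525 + 84.274 = 230.0265 µg/mL·h
F = (AUC_ev/D_ev)/(AUC_iv/D_iv) = (230.0265/50)/(708.228/20) = 4.60053/35.4114 = 0.1299

F = 0.130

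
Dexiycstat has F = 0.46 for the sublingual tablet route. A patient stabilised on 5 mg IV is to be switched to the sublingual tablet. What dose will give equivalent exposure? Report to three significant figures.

For equal systemic exposure: F × D_ev = D_iv
D_ev = D_iv / F = 5 / 0.46 = 10.8696 mg

D_sublingual = 10.9 mg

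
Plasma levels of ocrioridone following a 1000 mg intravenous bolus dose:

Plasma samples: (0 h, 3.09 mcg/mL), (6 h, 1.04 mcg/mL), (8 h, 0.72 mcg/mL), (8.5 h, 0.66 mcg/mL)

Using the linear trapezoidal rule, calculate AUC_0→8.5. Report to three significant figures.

Trapezoidal AUC_0→8.5:
  [0→6]: (3.09+1.04)/2 × 6 = 12.39
  [6→8]: (1.04+0.72)/2 × 2 = 1.76
  [8→8.5]: (0.72+0.66)/2 × 0.5 = 0.345
  Sum = 14.495 mcg/mL·h

AUC = 14.5 mcg/mL·h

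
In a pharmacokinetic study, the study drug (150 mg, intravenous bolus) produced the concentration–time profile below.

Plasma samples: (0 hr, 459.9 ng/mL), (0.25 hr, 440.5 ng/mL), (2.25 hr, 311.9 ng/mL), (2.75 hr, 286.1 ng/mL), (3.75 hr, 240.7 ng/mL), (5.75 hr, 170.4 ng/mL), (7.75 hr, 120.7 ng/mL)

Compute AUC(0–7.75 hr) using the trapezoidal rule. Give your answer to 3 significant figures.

AUC = 1980 ng/mL·hr

Trapezoidal AUC_0→7.75:
  [0→0.25]: (459.9+440.5)/2 × 0.25 = 112.55
  [0.25→2.25]: (440.5+311.9)/2 × 2 = 752.4
  [2.25→2.75]: (311.9+286.1)/2 × 0.5 = 149.5
  [2.75→3.75]: (286.1+240.7)/2 × 1 = 263.4
  [3.75→5.75]: (240.7+170.4)/2 × 2 = 411.1
  [5.75→7.75]: (170.4+120.7)/2 × 2 = 291.1
  Sum = 1980.05 ng/mL·hr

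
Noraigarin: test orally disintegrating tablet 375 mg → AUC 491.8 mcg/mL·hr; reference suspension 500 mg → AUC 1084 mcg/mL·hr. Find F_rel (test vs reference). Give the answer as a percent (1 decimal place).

F_rel = 60.5%

F_rel = (AUC_test/D_test) / (AUC_ref/D_ref)
      = (491.8/375) / (1084/500)
      = 1.31147 / 2.168 = 0.6049 = 60.49%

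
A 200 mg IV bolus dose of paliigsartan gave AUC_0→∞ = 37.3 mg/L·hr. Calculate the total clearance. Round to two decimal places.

CL = Dose_iv / AUC_0→∞
   = 200 / 37.3 = 5.36193 L/hr

CL = 5.36 L/hr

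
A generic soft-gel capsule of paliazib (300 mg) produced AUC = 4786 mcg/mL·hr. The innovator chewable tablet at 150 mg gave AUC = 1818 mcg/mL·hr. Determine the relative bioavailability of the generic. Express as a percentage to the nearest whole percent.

F_rel = (AUC_test/D_test) / (AUC_ref/D_ref)
      = (4786/300) / (1818/150)
      = 15.9533 / 12.12 = 1.3163 = 131.63%

F_rel = 132%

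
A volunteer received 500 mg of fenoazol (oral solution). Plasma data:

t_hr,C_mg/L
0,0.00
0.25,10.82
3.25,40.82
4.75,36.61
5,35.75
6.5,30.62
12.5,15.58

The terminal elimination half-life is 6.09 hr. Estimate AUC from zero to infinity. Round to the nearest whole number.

Trapezoidal AUC_0→12.5:
  [0→0.25]: (0.00+10.82)/2 × 0.25 = 1.3525
  [0.25→3.25]: (10.82+40.82)/2 × 3 = 77.46
  [3.25→4.75]: (40.82+36.61)/2 × 1.5 = 58.0725
  [4.75→5]: (36.61+35.75)/2 × 0.25 = 9.045
  [5→6.5]: (35.75+30.62)/2 × 1.5 = 49.7775
  [6.5→12.5]: (30.62+15.58)/2 × 6 = 138.6
  Sum = 334.3075 mg/L·hr
k_e = ln2 / t½ = 0.693147 / 6.09 = 0.1138 hr^-1
Extrapolated tail: C_last / k_e = 15.58 / 0.1138 = 136.907
AUC_0→∞ = 334.3075 + 136.907 = 471.2145 mg/L·hr

AUC = 471 mg/L·hr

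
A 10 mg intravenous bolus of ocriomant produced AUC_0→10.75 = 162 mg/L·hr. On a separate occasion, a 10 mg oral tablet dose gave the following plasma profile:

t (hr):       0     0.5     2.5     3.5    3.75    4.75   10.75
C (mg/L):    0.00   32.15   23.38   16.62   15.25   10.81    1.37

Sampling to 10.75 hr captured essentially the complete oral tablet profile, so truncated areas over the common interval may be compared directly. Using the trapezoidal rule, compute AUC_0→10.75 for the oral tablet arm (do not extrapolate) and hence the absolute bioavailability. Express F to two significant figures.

F = 0.85

Trapezoidal AUC_0→10.75 (oral tablet):
  [0→0.5]: (0.00+32.15)/2 × 0.5 = 8.0375
  [0.5→2.5]: (32.15+23.38)/2 × 2 = 55.53
  [2.5→3.5]: (23.38+16.62)/2 × 1 = 20.0
  [3.5→3.75]: (16.62+15.25)/2 × 0.25 = 3.98375
  [3.75→4.75]: (15.25+10.81)/2 × 1 = 13.03
  [4.75→10.75]: (10.81+1.37)/2 × 6 = 36.54
  Sum = 137.12125 mg/L·hr
F = (AUC_ev/D_ev)/(AUC_iv/D_iv) = (137.12125/10)/(162/10) = 13.712125/16.2 = 0.8464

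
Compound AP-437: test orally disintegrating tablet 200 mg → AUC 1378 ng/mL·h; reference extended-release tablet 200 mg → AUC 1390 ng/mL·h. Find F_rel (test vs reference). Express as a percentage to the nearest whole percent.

F_rel = (AUC_test/D_test) / (AUC_ref/D_ref)
      = (1378/200) / (1390/200)
      = 6.89 / 6.95 = 0.9914 = 99.14%

F_rel = 99%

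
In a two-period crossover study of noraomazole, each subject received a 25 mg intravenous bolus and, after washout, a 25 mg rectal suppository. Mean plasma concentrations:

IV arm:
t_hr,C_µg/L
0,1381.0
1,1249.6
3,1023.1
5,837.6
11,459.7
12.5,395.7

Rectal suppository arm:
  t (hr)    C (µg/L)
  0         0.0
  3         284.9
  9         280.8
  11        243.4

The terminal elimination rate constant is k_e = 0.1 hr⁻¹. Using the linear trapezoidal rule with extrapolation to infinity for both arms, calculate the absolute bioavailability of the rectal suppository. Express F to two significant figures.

F = 0.36

Trapezoidal AUC_0→12.5 (IV):
  [0→1]: (1381.0+1249.6)/2 × 1 = 1315.3
  [1→3]: (1249.6+1023.1)/2 × 2 = 2272.7
  [3→5]: (1023.1+837.6)/2 × 2 = 1860.7
  [5→11]: (837.6+459.7)/2 × 6 = 3891.9
  [11→12.5]: (459.7+395.7)/2 × 1.5 = 641.55
  Sum = 9982.15 µg/L·hr
IV tail: 395.7/0.1 = 3957.000; AUC_iv,0→∞ = 9982.15 + 3957.000 = 13939.15 µg/L·hr
Trapezoidal AUC_0→11 (rectal suppository):
  [0→3]: (0.0+284.9)/2 × 3 = 427.35
  [3→9]: (284.9+280.8)/2 × 6 = 1697.1
  [9→11]: (280.8+243.4)/2 × 2 = 524.2
  Sum = 2648.65 µg/L·hr
rectal suppository tail: 243.4/0.1 = 2434.000; AUC_ev,0→∞ = 2648.65 + 2434.000 = 5082.65 µg/L·hr
F = (AUC_ev/D_ev)/(AUC_iv/D_iv) = (5082.65/25)/(13939.15/25) = 203.306/557.566 = 0.3646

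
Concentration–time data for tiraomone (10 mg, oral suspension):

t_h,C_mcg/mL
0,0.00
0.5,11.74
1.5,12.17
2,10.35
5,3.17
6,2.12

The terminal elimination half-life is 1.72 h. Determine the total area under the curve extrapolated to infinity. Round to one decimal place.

Trapezoidal AUC_0→6:
  [0→0.5]: (0.00+11.74)/2 × 0.5 = 2.935
  [0.5→1.5]: (11.74+12.17)/2 × 1 = 11.955
  [1.5→2]: (12.17+10.35)/2 × 0.5 = 5.63
  [2→5]: (10.35+3.17)/2 × 3 = 20.28
  [5→6]: (3.17+2.12)/2 × 1 = 2.645
  Sum = 43.445 mcg/mL·h
k_e = ln2 / t½ = 0.693147 / 1.72 = 0.4030 h^-1
Extrapolated tail: C_last / k_e = 2.12 / 0.403 = 5.261
AUC_0→∞ = 43.445 + 5.261 = 48.706 mcg/mL·h

AUC = 48.7 mcg/mL·h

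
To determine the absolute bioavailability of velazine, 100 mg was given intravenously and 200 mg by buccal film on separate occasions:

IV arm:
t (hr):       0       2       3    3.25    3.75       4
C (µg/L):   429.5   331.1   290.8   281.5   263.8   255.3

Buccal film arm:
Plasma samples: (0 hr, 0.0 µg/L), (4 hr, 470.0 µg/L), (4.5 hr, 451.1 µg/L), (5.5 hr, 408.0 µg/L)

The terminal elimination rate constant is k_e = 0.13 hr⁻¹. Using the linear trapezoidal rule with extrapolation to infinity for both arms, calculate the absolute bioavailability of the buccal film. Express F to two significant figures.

Trapezoidal AUC_0→4 (IV):
  [0→2]: (429.5+331.1)/2 × 2 = 760.6
  [2→3]: (331.1+290.8)/2 × 1 = 310.95
  [3→3.25]: (290.8+281.5)/2 × 0.25 = 71.5375
  [3.25→3.75]: (281.5+263.8)/2 × 0.5 = 136.325
  [3.75→4]: (263.8+255.3)/2 × 0.25 = 64.8875
  Sum = 1344.3 µg/L·hr
IV tail: 255.3/0.13 = 1963.846; AUC_iv,0→∞ = 1344.3 + 1963.846 = 3308.146 µg/L·hr
Trapezoidal AUC_0→5.5 (buccal film):
  [0→4]: (0.0+470.0)/2 × 4 = 940.0
  [4→4.5]: (470.0+451.1)/2 × 0.5 = 230.275
  [4.5→5.5]: (451.1+408.0)/2 × 1 = 429.55
  Sum = 1599.825 µg/L·hr
buccal film tail: 408.0/0.13 = 3138.462; AUC_ev,0→∞ = 1599.825 + 3138.462 = 4738.287 µg/L·hr
F = (AUC_ev/D_ev)/(AUC_iv/D_iv) = (4738.287/200)/(3308.146/100) = 23.691435/33.08146 = 0.7162

F = 0.72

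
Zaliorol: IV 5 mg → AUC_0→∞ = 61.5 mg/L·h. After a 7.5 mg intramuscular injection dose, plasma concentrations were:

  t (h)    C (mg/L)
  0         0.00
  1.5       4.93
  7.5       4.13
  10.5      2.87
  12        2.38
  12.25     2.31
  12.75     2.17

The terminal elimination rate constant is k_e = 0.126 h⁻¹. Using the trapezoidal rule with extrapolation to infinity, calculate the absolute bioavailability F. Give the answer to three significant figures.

Trapezoidal AUC_0→12.75 (intramuscular injection):
  [0→1.5]: (0.00+4.93)/2 × 1.5 = 3.6975
  [1.5→7.5]: (4.93+4.13)/2 × 6 = 27.18
  [7.5→10.5]: (4.13+2.87)/2 × 3 = 10.5
  [10.5→12]: (2.87+2.38)/2 × 1.5 = 3.9375
  [12→12.25]: (2.38+2.31)/2 × 0.25 = 0.58625
  [12.25→12.75]: (2.31+2.17)/2 × 0.5 = 1.12
  Sum = 47.02125 mg/L·h
Tail: C_last/k_e = 2.17/0.126 = 17.222
AUC_0→∞ (intramuscular injection) = 47.02125 + 17.222 = 64.24325 mg/L·h
F = (AUC_ev/D_ev)/(AUC_iv/D_iv) = (64.24325/7.5)/(61.5/5) = 8.56577/12.3 = 0.6964

F = 0.696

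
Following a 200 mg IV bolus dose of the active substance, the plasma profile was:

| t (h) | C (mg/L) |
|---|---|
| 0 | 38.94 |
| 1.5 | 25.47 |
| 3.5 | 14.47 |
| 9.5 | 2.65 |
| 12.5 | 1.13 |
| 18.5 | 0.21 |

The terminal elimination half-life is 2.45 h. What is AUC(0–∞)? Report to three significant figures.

Trapezoidal AUC_0→18.5:
  [0→1.5]: (38.94+25.47)/2 × 1.5 = 48.3075
  [1.5→3.5]: (25.47+14.47)/2 × 2 = 39.94
  [3.5→9.5]: (14.47+2.65)/2 × 6 = 51.36
  [9.5→12.5]: (2.65+1.13)/2 × 3 = 5.67
  [12.5→18.5]: (1.13+0.21)/2 × 6 = 4.02
  Sum = 149.2975 mg/L·h
k_e = ln2 / t½ = 0.693147 / 2.45 = 0.2829 h^-1
Extrapolated tail: C_last / k_e = 0.21 / 0.2829 = 0.742
AUC_0→∞ = 149.2975 + 0.742 = 150.0395 mg/L·h

AUC = 150 mg/L·h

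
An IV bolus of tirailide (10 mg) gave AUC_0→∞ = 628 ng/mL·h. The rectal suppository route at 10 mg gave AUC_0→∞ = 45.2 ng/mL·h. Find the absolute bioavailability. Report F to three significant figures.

F = (AUC_ev / D_ev) / (AUC_iv / D_iv)
  = (45.2/10) / (628/10)
  = 4.52 / 62.8 = 0.0720

F = 0.0720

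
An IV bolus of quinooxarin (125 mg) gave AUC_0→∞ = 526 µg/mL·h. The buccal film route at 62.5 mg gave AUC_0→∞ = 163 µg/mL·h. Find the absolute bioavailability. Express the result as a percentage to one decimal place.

F = 62.0%

F = (AUC_ev / D_ev) / (AUC_iv / D_iv)
  = (163/62.5) / (526/125)
  = 2.608 / 4.208 = 0.6198
  = 61.98%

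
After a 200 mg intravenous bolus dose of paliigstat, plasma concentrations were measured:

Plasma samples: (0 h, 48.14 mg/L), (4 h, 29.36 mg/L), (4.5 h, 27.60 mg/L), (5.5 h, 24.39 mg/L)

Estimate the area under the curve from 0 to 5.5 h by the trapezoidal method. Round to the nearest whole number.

Trapezoidal AUC_0→5.5:
  [0→4]: (48.14+29.36)/2 × 4 = 155.0
  [4→4.5]: (29.36+27.60)/2 × 0.5 = 14.24
  [4.5→5.5]: (27.60+24.39)/2 × 1 = 25.995
  Sum = 195.235 mg/L·h

AUC = 195 mg/L·h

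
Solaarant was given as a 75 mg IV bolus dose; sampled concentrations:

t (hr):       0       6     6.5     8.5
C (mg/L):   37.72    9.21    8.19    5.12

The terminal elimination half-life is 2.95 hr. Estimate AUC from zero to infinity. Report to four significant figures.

Trapezoidal AUC_0→8.5:
  [0→6]: (37.72+9.21)/2 × 6 = 140.79
  [6→6.5]: (9.21+8.19)/2 × 0.5 = 4.35
  [6.5→8.5]: (8.19+5.12)/2 × 2 = 13.31
  Sum = 158.45 mg/L·hr
k_e = ln2 / t½ = 0.693147 / 2.95 = 0.2350 hr^-1
Extrapolated tail: C_last / k_e = 5.12 / 0.235 = 21.787
AUC_0→∞ = 158.45 + 21.787 = 180.237 mg/L·hr

AUC = 180.2 mg/L·hr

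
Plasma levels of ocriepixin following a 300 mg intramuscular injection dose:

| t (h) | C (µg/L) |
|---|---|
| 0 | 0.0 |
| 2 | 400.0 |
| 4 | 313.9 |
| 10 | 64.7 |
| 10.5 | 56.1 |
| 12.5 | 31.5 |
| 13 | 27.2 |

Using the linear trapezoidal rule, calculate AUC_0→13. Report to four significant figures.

Trapezoidal AUC_0→13:
  [0→2]: (0.0+400.0)/2 × 2 = 400.0
  [2→4]: (400.0+313.9)/2 × 2 = 713.9
  [4→10]: (313.9+64.7)/2 × 6 = 1135.8
  [10→10.5]: (64.7+56.1)/2 × 0.5 = 30.2
  [10.5→12.5]: (56.1+31.5)/2 × 2 = 87.6
  [12.5→13]: (31.5+27.2)/2 × 0.5 = 14.675
  Sum = 2382.175 µg/L·h

AUC = 2382 µg/L·h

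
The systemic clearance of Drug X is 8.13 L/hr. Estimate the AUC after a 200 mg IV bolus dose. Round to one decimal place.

AUC_0→∞ = Dose_iv / CL
        = 200 / 8.13 = 24.6002 mg/L·hr

AUC = 24.6 mg/L·hr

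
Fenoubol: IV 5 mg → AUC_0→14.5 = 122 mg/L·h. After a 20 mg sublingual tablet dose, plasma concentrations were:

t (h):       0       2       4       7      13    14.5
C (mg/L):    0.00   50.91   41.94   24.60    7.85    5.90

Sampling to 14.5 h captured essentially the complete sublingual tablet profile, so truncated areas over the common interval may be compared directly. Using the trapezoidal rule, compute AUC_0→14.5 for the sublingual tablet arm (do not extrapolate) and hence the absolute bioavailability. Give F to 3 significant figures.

F = 0.720

Trapezoidal AUC_0→14.5 (sublingual tablet):
  [0→2]: (0.00+50.91)/2 × 2 = 50.91
  [2→4]: (50.91+41.94)/2 × 2 = 92.85
  [4→7]: (41.94+24.60)/2 × 3 = 99.81
  [7→13]: (24.60+7.85)/2 × 6 = 97.35
  [13→14.5]: (7.85+5.90)/2 × 1.5 = 10.3125
  Sum = 351.2325 mg/L·h
F = (AUC_ev/D_ev)/(AUC_iv/D_iv) = (351.2325/20)/(122/5) = 17.561625/24.4 = 0.7197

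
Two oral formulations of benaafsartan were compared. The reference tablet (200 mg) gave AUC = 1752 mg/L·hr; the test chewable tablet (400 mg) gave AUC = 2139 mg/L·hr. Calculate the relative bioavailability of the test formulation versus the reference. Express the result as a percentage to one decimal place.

F_rel = (AUC_test/D_test) / (AUC_ref/D_ref)
      = (2139/400) / (1752/200)
      = 5.3475 / 8.76 = 0.6104 = 61.04%

F_rel = 61.0%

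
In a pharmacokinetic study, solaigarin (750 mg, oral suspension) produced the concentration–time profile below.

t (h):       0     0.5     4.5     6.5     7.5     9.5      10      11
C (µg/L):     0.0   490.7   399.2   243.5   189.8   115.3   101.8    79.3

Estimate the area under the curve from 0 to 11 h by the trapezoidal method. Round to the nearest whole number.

AUC = 3212 µg/L·h

Trapezoidal AUC_0→11:
  [0→0.5]: (0.0+490.7)/2 × 0.5 = 122.675
  [0.5→4.5]: (490.7+399.2)/2 × 4 = 1779.8
  [4.5→6.5]: (399.2+243.5)/2 × 2 = 642.7
  [6.5→7.5]: (243.5+189.8)/2 × 1 = 216.65
  [7.5→9.5]: (189.8+115.3)/2 × 2 = 305.1
  [9.5→10]: (115.3+101.8)/2 × 0.5 = 54.275
  [10→11]: (101.8+79.3)/2 × 1 = 90.55
  Sum = 3211.75 µg/L·h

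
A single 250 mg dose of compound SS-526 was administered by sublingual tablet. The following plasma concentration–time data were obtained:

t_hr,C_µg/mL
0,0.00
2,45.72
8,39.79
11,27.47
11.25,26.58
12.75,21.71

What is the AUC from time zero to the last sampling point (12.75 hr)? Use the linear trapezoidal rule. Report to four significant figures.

Trapezoidal AUC_0→12.75:
  [0→2]: (0.00+45.72)/2 × 2 = 45.72
  [2→8]: (45.72+39.79)/2 × 6 = 256.53
  [8→11]: (39.79+27.47)/2 × 3 = 100.89
  [11→11.25]: (27.47+26.58)/2 × 0.25 = 6.75625
  [11.25→12.75]: (26.58+21.71)/2 × 1.5 = 36.2175
  Sum = 446.11375 µg/mL·hr

AUC = 446.1 µg/mL·hr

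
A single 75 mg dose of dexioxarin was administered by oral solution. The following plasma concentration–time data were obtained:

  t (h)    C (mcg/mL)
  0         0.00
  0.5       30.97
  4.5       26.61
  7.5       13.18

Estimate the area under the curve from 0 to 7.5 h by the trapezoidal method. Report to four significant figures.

Trapezoidal AUC_0→7.5:
  [0→0.5]: (0.00+30.97)/2 × 0.5 = 7.7425
  [0.5→4.5]: (30.97+26.61)/2 × 4 = 115.16
  [4.5→7.5]: (26.61+13.18)/2 × 3 = 59.685
  Sum = 182.5875 mcg/mL·h

AUC = 182.6 mcg/mL·h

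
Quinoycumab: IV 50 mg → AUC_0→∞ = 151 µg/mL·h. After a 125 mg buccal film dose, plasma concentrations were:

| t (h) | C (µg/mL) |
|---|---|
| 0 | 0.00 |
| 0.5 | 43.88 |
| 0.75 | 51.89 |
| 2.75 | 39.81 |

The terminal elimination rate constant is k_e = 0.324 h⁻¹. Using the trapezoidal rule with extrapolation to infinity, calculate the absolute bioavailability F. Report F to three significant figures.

F = 0.629

Trapezoidal AUC_0→2.75 (buccal film):
  [0→0.5]: (0.00+43.88)/2 × 0.5 = 10.97
  [0.5→0.75]: (43.88+51.89)/2 × 0.25 = 11.97125
  [0.75→2.75]: (51.89+39.81)/2 × 2 = 91.7
  Sum = 114.64125 µg/mL·h
Tail: C_last/k_e = 39.81/0.324 = 122.870
AUC_0→∞ (buccal film) = 114.64125 + 122.870 = 237.51125 µg/mL·h
F = (AUC_ev/D_ev)/(AUC_iv/D_iv) = (237.51125/125)/(151/50) = 1.90009/3.02 = 0.6292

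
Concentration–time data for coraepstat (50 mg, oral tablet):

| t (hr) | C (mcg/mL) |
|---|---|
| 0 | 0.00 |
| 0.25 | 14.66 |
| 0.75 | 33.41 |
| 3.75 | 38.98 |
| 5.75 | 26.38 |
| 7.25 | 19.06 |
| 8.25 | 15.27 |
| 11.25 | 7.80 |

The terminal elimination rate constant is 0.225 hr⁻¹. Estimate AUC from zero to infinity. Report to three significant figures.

Trapezoidal AUC_0→11.25:
  [0→0.25]: (0.00+14.66)/2 × 0.25 = 1.8325
  [0.25→0.75]: (14.66+33.41)/2 × 0.5 = 12.0175
  [0.75→3.75]: (33.41+38.98)/2 × 3 = 108.585
  [3.75→5.75]: (38.98+26.38)/2 × 2 = 65.36
  [5.75→7.25]: (26.38+19.06)/2 × 1.5 = 34.08
  [7.25→8.25]: (19.06+15.27)/2 × 1 = 17.165
  [8.25→11.25]: (15.27+7.80)/2 × 3 = 34.605
  Sum = 273.645 mcg/mL·hr
Extrapolated tail: C_last / k_e = 7.80 / 0.225 = 34.667
AUC_0→∞ = 273.645 + 34.667 = 308.312 mcg/mL·hr

AUC = 308 mcg/mL·hr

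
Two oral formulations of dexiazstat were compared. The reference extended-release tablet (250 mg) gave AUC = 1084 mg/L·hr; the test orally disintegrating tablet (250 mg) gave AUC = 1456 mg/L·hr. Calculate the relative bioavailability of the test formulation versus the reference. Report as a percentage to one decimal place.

F_rel = (AUC_test/D_test) / (AUC_ref/D_ref)
      = (1456/250) / (1084/250)
      = 5.824 / 4.336 = 1.3432 = 134.32%

F_rel = 134.3%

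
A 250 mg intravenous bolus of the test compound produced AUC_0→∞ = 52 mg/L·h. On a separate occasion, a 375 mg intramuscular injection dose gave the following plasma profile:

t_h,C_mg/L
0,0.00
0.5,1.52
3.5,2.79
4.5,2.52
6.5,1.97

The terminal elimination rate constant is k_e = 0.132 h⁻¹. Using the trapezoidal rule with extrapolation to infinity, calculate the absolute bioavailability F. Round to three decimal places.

F = 0.371

Trapezoidal AUC_0→6.5 (intramuscular injection):
  [0→0.5]: (0.00+1.52)/2 × 0.5 = 0.38
  [0.5→3.5]: (1.52+2.79)/2 × 3 = 6.465
  [3.5→4.5]: (2.79+2.52)/2 × 1 = 2.655
  [4.5→6.5]: (2.52+1.97)/2 × 2 = 4.49
  Sum = 13.99 mg/L·h
Tail: C_last/k_e = 1.97/0.132 = 14.924
AUC_0→∞ (intramuscular injection) = 13.99 + 14.924 = 28.914 mg/L·h
F = (AUC_ev/D_ev)/(AUC_iv/D_iv) = (28.914/375)/(52/250) = 0.077104/0.208 = 0.3707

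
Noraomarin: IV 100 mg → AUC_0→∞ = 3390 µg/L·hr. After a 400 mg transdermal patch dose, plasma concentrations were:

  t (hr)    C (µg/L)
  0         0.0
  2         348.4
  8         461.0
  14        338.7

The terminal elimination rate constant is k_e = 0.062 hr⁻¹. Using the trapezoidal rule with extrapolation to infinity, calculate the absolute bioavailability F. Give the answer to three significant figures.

Trapezoidal AUC_0→14 (transdermal patch):
  [0→2]: (0.0+348.4)/2 × 2 = 348.4
  [2→8]: (348.4+461.0)/2 × 6 = 2428.2
  [8→14]: (461.0+338.7)/2 × 6 = 2399.1
  Sum = 5175.7 µg/L·hr
Tail: C_last/k_e = 338.7/0.062 = 5462.903
AUC_0→∞ (transdermal patch) = 5175.7 + 5462.903 = 10638.603 µg/L·hr
F = (AUC_ev/D_ev)/(AUC_iv/D_iv) = (10638.603/400)/(3390/100) = 26.5965/33.9 = 0.7846

F = 0.785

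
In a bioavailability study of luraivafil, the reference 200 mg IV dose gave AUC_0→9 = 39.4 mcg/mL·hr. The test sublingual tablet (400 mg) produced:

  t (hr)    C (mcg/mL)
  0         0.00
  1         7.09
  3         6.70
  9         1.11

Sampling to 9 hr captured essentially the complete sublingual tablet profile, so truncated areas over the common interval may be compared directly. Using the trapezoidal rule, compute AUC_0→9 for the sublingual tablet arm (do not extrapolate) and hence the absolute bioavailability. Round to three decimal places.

Trapezoidal AUC_0→9 (sublingual tablet):
  [0→1]: (0.00+7.09)/2 × 1 = 3.545
  [1→3]: (7.09+6.70)/2 × 2 = 13.79
  [3→9]: (6.70+1.11)/2 × 6 = 23.43
  Sum = 40.765 mcg/mL·hr
F = (AUC_ev/D_ev)/(AUC_iv/D_iv) = (40.765/400)/(39.4/200) = 0.1019125/0.197 = 0.5173

F = 0.517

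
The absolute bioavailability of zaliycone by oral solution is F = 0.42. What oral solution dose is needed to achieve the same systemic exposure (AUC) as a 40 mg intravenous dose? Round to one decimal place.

For equal systemic exposure: F × D_ev = D_iv
D_ev = D_iv / F = 40 / 0.42 = 95.2381 mg

D_oral = 95.2 mg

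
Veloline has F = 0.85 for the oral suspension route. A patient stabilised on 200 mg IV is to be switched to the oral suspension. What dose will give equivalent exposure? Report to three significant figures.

D_oral = 235 mg

For equal systemic exposure: F × D_ev = D_iv
D_ev = D_iv / F = 200 / 0.85 = 235.294 mg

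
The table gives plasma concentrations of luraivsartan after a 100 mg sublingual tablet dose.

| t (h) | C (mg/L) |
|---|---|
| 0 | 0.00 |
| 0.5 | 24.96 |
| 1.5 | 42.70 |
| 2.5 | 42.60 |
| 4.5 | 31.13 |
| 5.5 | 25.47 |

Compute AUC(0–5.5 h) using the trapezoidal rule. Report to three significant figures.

Trapezoidal AUC_0→5.5:
  [0→0.5]: (0.00+24.96)/2 × 0.5 = 6.24
  [0.5→1.5]: (24.96+42.70)/2 × 1 = 33.83
  [1.5→2.5]: (42.70+42.60)/2 × 1 = 42.65
  [2.5→4.5]: (42.60+31.13)/2 × 2 = 73.73
  [4.5→5.5]: (31.13+25.47)/2 × 1 = 28.3
  Sum = 184.75 mg/L·h

AUC = 185 mg/L·h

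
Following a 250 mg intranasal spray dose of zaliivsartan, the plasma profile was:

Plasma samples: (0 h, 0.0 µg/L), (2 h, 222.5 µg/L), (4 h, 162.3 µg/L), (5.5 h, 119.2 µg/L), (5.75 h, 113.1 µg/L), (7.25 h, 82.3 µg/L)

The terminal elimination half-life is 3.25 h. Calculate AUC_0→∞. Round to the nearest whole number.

Trapezoidal AUC_0→7.25:
  [0→2]: (0.0+222.5)/2 × 2 = 222.5
  [2→4]: (222.5+162.3)/2 × 2 = 384.8
  [4→5.5]: (162.3+119.2)/2 × 1.5 = 211.125
  [5.5→5.75]: (119.2+113.1)/2 × 0.25 = 29.0375
  [5.75→7.25]: (113.1+82.3)/2 × 1.5 = 146.55
  Sum = 994.0125 µg/L·h
k_e = ln2 / t½ = 0.693147 / 3.25 = 0.2133 h^-1
Extrapolated tail: C_last / k_e = 82.3 / 0.2133 = 385.842
AUC_0→∞ = 994.0125 + 385.842 = 1379.8545 µg/L·h

AUC = 1380 µg/L·h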